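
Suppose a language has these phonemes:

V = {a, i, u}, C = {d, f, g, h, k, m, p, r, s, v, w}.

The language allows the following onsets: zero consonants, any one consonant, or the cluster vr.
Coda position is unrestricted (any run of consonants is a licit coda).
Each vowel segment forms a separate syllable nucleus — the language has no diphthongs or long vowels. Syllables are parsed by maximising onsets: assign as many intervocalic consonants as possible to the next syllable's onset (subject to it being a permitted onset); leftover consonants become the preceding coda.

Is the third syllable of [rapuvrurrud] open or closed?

The vowels are a, u, u, u — 4 nuclei, so 4 syllables.
Between /a/ (V1) and /u/ (V2): /p/ is a single consonant, so it becomes the next onset.
Between /u/ (V2) and /u/ (V3): /vr/ — entire cluster is a permitted onset → onset /vr/, coda ∅.
Between /u/ (V3) and /u/ (V4): /rr/ — longest licit onset from the right is /r/, leaving /r/ as coda.
Result: ra.pu.vrur.rud.
Syllable 3 is /vrur/ with coda /r/, so it is closed.

closed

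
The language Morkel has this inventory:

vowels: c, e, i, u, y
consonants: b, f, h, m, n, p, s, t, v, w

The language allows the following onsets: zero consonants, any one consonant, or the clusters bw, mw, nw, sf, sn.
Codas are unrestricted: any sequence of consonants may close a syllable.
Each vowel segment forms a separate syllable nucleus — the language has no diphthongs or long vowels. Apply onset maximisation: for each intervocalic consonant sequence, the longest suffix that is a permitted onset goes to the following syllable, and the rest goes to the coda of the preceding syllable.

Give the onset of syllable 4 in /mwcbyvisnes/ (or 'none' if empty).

Vowels present: c, y, i, e; each is a nucleus, giving 4 syllables.
/c…y/ gap (V1→V2): /b/ → onset of the next syllable (single consonants are always licit onsets).
/y…i/ gap (V2→V3): /v/ is a single consonant, so it becomes the next onset.
/i…e/ gap (V3→V4): /sn/ — entire cluster is a permitted onset → onset /sn/, coda ∅.
Result: mwc.by.vi.snes.
Syllable 4 is /snes/: onset /sn/, nucleus /e/, coda /s/.

sn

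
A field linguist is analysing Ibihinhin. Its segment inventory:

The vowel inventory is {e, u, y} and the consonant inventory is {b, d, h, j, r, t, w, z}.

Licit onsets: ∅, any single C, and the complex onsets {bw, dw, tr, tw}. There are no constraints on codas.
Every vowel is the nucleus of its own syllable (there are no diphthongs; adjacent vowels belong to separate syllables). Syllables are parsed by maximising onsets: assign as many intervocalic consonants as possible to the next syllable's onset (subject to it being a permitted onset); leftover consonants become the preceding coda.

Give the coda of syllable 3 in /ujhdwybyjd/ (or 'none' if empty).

Vowels present: u, y, y; each is a nucleus, giving 3 syllables.
V1 /u/ – V2 /y/: /jhdw/; trying suffixes from longest down, /dw/ is the first permitted one, so coda /jh/ | onset /dw/.
V2 /y/ – V3 /y/: /b/ is a single consonant, so it becomes the next onset.
Result: ujh.dwy.byjd.
Syllable 3 is /byjd/: onset /b/, nucleus /y/, coda /jd/.

jd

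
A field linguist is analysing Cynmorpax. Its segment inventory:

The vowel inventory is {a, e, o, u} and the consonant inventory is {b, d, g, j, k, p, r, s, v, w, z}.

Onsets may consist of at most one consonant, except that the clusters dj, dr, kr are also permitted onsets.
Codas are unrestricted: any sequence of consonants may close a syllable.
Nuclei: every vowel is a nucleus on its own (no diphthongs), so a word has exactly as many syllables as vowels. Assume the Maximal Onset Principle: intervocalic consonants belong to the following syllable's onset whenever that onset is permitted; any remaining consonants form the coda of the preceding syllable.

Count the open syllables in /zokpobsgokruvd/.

The vowels are o, o, o, u — 4 nuclei, so 4 syllables.
σ1/σ2 boundary: /kp/; trying suffixes from longest down, /p/ is the first permitted one, so coda /k/ | onset /p/.
σ2/σ3 boundary: /bsg/ — longest licit onset from the right is /g/, leaving /bs/ as coda.
σ3/σ4 boundary: /kr/ is a licit onset in full, so it all attaches to the next syllable.
So the parse is zok.pobs.go.kruvd.
Classifying each syllable: /zok/ (closed), /pobs/ (closed), /go/ (open), /kruvd/ (closed).
Open syllables: 1.

1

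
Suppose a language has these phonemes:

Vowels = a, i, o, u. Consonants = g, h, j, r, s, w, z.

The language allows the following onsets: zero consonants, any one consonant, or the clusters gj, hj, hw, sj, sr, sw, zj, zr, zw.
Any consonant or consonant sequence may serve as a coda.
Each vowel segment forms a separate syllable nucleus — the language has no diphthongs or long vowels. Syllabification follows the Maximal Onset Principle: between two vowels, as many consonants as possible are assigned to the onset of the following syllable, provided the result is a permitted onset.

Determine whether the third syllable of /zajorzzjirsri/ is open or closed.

closed

Nuclei (vowels): a, o, i, i → 4 syllables.
V1 /a/ – V2 /o/: /j/ → onset of the next syllable (single consonants are always licit onsets).
V2 /o/ – V3 /i/: cluster /rzzj/ — the longest permitted-onset suffix is /zj/; onset = /zj/, preceding coda = /rz/.
V3 /i/ – V4 /i/: /rsr/ splits as /r/ + /sr/ (/sr/ is the longest suffix that is a licit onset).
Result: za.jorz.zjir.sri.
Syllable 3 is /zjir/ with coda /r/, so it is closed.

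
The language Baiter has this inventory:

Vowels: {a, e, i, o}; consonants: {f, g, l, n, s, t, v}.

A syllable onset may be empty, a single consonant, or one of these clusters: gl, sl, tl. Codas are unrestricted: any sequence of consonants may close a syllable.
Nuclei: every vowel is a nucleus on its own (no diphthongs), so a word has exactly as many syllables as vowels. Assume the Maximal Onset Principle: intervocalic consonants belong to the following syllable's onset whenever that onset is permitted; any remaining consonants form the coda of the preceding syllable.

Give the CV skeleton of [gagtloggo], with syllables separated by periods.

CVC.CCVC.CV

Nuclei (vowels): a, o, o → 3 syllables.
Between /a/ (V1) and /o/ (V2): /gtl/ — longest licit onset from the right is /tl/, leaving /g/ as coda.
Between /o/ (V2) and /o/ (V3): /gg/; trying suffixes from longest down, /g/ is the first permitted one, so coda /g/ | onset /g/.
So the parse is gag.tlog.go.
Mapping each syllable to C/V: /gag/ → CVC, /tlog/ → CCVC, /go/ → CV.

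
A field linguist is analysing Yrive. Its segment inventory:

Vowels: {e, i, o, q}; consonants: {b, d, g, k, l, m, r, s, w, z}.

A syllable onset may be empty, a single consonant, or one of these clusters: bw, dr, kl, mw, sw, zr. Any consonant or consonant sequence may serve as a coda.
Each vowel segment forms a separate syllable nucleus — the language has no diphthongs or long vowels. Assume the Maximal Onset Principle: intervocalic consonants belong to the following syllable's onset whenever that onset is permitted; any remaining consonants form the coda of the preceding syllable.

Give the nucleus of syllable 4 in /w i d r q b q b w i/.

The vowels are i, q, q, i — 4 nuclei, so 4 syllables.
The fourth nucleus (vowel 4 from the left) is /i/.

i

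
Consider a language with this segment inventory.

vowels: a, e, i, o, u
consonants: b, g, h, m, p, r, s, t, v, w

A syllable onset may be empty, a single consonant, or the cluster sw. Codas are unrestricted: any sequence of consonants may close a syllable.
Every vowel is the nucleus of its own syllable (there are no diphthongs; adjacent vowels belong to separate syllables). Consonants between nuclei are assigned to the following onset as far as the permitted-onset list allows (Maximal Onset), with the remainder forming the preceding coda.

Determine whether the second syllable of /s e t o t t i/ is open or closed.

The vowels are e, o, i — 3 nuclei, so 3 syllables.
/e…o/ gap (V1→V2): just /t/ — single C goes to the following onset.
/o…i/ gap (V2→V3): /tt/; trying suffixes from longest down, /t/ is the first permitted one, so coda /t/ | onset /t/.
Result: se.tot.ti.
Syllable 2 is /tot/ with coda /t/, so it is closed.

closed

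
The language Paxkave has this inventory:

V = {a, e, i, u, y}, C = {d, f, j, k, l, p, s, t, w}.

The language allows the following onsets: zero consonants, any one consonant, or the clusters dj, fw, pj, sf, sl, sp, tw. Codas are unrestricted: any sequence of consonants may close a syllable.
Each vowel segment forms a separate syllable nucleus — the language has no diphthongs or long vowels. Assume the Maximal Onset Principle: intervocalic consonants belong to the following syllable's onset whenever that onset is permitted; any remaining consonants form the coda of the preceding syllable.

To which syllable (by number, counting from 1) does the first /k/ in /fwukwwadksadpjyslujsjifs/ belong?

Vowels present: u, a, a, y, u, i; each is a nucleus, giving 6 syllables.
/u…a/ gap (V1→V2): /kww/; trying suffixes from longest down, /w/ is the first permitted one, so coda /kw/ | onset /w/.
/a…a/ gap (V2→V3): /dks/ splits as /dk/ + /s/ (/s/ is the longest suffix that is a licit onset).
/a…y/ gap (V3→V4): /dpj/ — longest licit onset from the right is /pj/, leaving /d/ as coda.
/y…u/ gap (V4→V5): /sl/ — entire cluster is a permitted onset → onset /sl/, coda ∅.
/u…i/ gap (V5→V6): cluster /jsj/ — the longest permitted-onset suffix is /j/; onset = /j/, preceding coda = /js/.
Syllabification: fwukw.wadk.sad.pjy.slujs.jifs.
The first /k/ is in the coda of syllable 1 (/fwukw/).

1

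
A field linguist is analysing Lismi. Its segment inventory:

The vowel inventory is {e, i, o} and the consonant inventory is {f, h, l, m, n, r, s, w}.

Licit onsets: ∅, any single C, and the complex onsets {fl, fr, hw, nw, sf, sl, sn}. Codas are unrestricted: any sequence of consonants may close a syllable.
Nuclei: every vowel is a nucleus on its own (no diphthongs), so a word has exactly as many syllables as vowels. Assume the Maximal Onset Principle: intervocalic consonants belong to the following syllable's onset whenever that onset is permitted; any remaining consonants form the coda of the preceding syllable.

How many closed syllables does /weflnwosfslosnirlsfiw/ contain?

Nuclei (vowels): e, o, o, i, i → 5 syllables.
V1 /e/ – V2 /o/: /flnw/ — longest licit onset from the right is /nw/, leaving /fl/ as coda.
V2 /o/ – V3 /o/: cluster /sfsl/ — the longest permitted-onset suffix is /sl/; onset = /sl/, preceding coda = /sf/.
V3 /o/ – V4 /i/: /sn/ is a licit onset in full, so it all attaches to the next syllable.
V4 /i/ – V5 /i/: /rlsf/; trying suffixes from longest down, /sf/ is the first permitted one, so coda /rl/ | onset /sf/.
Result: wefl.nwosf.slo.snirl.sfiw.
Classifying each syllable: /wefl/ (closed), /nwosf/ (closed), /slo/ (open), /snirl/ (closed), /sfiw/ (closed).
Closed syllables: 4.

4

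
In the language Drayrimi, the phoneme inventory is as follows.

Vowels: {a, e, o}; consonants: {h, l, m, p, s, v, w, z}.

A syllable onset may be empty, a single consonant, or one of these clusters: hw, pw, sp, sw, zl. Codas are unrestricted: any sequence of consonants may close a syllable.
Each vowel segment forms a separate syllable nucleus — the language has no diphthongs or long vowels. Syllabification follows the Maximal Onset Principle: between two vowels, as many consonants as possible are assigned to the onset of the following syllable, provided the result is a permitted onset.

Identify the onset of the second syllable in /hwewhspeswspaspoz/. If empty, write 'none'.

Vowels present: e, e, a, o; each is a nucleus, giving 4 syllables.
/e…e/ gap (V1→V2): cluster /whsp/ — the longest permitted-onset suffix is /sp/; onset = /sp/, preceding coda = /wh/.
/e…a/ gap (V2→V3): /swsp/ — longest licit onset from the right is /sp/, leaving /sw/ as coda.
/a…o/ gap (V3→V4): /sp/ — entire cluster is a permitted onset → onset /sp/, coda ∅.
So the parse is hwewh.spesw.spa.spoz.
Syllable 2 is /spesw/: onset /sp/, nucleus /e/, coda /sw/.

sp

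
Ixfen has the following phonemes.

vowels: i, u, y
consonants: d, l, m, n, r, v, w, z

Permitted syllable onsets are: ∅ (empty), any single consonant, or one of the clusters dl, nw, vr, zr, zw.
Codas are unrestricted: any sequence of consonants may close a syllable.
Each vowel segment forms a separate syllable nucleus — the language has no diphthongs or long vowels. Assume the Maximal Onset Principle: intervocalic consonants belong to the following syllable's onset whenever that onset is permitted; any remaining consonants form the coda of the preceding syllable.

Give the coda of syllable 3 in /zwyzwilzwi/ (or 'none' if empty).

Vowels present: y, i, i; each is a nucleus, giving 3 syllables.
Between /y/ (V1) and /i/ (V2): /zw/ is a licit onset in full, so it all attaches to the next syllable.
Between /i/ (V2) and /i/ (V3): /lzw/ — longest licit onset from the right is /zw/, leaving /l/ as coda.
Putting it together: zwy.zwil.zwi.
Syllable 3 is /zwi/: onset /zw/, nucleus /i/, coda ∅.

none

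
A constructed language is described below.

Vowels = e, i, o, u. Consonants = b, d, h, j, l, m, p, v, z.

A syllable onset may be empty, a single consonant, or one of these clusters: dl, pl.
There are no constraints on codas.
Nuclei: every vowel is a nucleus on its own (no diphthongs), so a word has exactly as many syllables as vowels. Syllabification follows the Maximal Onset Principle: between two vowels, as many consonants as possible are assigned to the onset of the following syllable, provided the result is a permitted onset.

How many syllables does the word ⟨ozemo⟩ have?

3

Nuclei (vowels): o, e, o → 3 syllables.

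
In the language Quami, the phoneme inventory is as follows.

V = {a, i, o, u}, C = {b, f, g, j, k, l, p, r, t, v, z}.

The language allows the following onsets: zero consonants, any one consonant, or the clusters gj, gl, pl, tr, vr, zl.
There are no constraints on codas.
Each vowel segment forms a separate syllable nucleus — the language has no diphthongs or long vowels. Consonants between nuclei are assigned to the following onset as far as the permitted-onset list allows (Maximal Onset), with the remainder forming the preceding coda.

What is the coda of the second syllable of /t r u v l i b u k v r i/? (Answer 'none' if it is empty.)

none

The vowels are u, i, u, i — 4 nuclei, so 4 syllables.
Between /u/ (V1) and /i/ (V2): /vl/ splits as /v/ + /l/ (/l/ is the longest suffix that is a licit onset).
Between /i/ (V2) and /u/ (V3): /b/ → onset of the next syllable (single consonants are always licit onsets).
Between /u/ (V3) and /i/ (V4): cluster /kvr/ — the longest permitted-onset suffix is /vr/; onset = /vr/, preceding coda = /k/.
Syllabification: truv.li.buk.vri.
Syllable 2 is /li/: onset /l/, nucleus /i/, coda ∅.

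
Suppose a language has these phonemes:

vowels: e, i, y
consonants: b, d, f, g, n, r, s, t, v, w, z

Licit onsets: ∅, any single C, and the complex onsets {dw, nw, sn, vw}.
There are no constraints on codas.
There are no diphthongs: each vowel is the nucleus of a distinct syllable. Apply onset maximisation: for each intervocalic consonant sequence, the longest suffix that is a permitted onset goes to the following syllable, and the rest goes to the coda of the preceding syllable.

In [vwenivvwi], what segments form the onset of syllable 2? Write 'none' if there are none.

The vowels are e, i, i — 3 nuclei, so 3 syllables.
Between /e/ (V1) and /i/ (V2): just /n/ — single C goes to the following onset.
Between /i/ (V2) and /i/ (V3): /vvw/; trying suffixes from longest down, /vw/ is the first permitted one, so coda /v/ | onset /vw/.
Putting it together: vwe.niv.vwi.
Syllable 2 is /niv/: onset /n/, nucleus /i/, coda /v/.

n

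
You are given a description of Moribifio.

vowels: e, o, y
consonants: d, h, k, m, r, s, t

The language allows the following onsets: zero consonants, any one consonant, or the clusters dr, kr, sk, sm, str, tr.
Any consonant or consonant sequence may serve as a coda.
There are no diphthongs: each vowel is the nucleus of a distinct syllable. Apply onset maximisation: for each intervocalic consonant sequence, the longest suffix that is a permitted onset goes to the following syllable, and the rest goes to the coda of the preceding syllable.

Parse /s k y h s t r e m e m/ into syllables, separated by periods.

Vowels present: y, e, e; each is a nucleus, giving 3 syllables.
Between /y/ (V1) and /e/ (V2): /hstr/ — longest licit onset from the right is /str/, leaving /h/ as coda.
Between /e/ (V2) and /e/ (V3): just /m/ — single C goes to the following onset.

skyh.stre.mem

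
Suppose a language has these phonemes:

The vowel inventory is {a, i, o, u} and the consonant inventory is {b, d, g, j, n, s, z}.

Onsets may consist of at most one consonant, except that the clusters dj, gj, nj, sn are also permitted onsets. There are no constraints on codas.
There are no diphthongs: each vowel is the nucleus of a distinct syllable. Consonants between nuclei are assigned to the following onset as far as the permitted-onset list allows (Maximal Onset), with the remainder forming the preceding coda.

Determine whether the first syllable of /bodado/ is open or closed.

open

Vowels present: o, a, o; each is a nucleus, giving 3 syllables.
Between /o/ (V1) and /a/ (V2): /d/ is a single consonant, so it becomes the next onset.
Between /a/ (V2) and /o/ (V3): just /d/ — single C goes to the following onset.
Result: bo.da.do.
Syllable 1 is /bo/; it ends in its nucleus with no coda, so it is open.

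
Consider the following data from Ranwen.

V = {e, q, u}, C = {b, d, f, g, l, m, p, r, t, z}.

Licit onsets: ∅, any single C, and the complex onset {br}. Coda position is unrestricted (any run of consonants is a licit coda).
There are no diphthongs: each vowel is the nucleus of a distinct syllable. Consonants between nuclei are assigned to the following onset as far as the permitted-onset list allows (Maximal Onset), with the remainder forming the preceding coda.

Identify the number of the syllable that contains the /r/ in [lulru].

Vowels present: u, u; each is a nucleus, giving 2 syllables.
/u…u/ gap (V1→V2): /lr/ — longest licit onset from the right is /r/, leaving /l/ as coda.
Syllabification: lul.ru.
The /r/ is in the onset of syllable 2 (/ru/).

2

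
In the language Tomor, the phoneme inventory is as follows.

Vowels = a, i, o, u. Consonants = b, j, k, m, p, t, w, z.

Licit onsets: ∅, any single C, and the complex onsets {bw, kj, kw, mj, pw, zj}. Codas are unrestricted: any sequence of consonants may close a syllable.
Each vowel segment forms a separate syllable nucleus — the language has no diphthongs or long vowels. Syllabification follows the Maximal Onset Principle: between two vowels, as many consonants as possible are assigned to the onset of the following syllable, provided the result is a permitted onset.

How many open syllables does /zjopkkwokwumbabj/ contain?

1

Nuclei (vowels): o, o, u, a → 4 syllables.
V1 /o/ – V2 /o/: cluster /pkkw/ — the longest permitted-onset suffix is /kw/; onset = /kw/, preceding coda = /pk/.
V2 /o/ – V3 /u/: /kw/ is a licit onset in full, so it all attaches to the next syllable.
V3 /u/ – V4 /a/: /mb/ — longest licit onset from the right is /b/, leaving /m/ as coda.
So the parse is zjopk.kwo.kwum.babj.
Classifying each syllable: /zjopk/ (closed), /kwo/ (open), /kwum/ (closed), /babj/ (closed).
Open syllables: 1.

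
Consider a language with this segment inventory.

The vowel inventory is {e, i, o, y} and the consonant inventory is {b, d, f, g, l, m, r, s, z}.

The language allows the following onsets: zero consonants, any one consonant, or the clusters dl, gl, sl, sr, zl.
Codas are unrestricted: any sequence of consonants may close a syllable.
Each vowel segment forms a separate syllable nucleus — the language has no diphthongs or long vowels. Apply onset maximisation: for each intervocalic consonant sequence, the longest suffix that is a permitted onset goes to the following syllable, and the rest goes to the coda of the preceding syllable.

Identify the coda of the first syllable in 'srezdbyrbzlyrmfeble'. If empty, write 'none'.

zd

Vowels present: e, y, y, e, e; each is a nucleus, giving 5 syllables.
V1 /e/ – V2 /y/: /zdb/ splits as /zd/ + /b/ (/b/ is the longest suffix that is a licit onset).
V2 /y/ – V3 /y/: cluster /rbzl/ — the longest permitted-onset suffix is /zl/; onset = /zl/, preceding coda = /rb/.
V3 /y/ – V4 /e/: /rmf/; trying suffixes from longest down, /f/ is the first permitted one, so coda /rm/ | onset /f/.
V4 /e/ – V5 /e/: /bl/ — longest licit onset from the right is /l/, leaving /b/ as coda.
So the parse is srezd.byrb.zlyrm.feb.le.
Syllable 1 is /srezd/: onset /sr/, nucleus /e/, coda /zd/.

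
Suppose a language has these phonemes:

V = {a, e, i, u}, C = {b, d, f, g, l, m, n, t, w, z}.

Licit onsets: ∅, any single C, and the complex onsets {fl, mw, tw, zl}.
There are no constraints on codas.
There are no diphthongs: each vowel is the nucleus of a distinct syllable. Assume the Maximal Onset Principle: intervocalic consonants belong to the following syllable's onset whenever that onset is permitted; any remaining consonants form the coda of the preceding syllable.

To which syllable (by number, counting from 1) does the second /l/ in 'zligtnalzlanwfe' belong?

Nuclei (vowels): i, a, a, e → 4 syllables.
Between /i/ (V1) and /a/ (V2): /gtn/ — longest licit onset from the right is /n/, leaving /gt/ as coda.
Between /a/ (V2) and /a/ (V3): /lzl/; trying suffixes from longest down, /zl/ is the first permitted one, so coda /l/ | onset /zl/.
Between /a/ (V3) and /e/ (V4): /nwf/ — longest licit onset from the right is /f/, leaving /nw/ as coda.
Syllabification: zligt.nal.zlanw.fe.
The second /l/ is in the coda of syllable 2 (/nal/).

2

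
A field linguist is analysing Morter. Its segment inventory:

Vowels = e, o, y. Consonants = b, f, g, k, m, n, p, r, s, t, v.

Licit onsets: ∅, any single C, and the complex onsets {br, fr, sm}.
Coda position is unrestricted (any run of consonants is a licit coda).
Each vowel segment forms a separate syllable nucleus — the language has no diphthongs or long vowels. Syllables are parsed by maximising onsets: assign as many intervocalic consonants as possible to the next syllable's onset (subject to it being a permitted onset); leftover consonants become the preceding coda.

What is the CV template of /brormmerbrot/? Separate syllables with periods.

The vowels are o, e, o — 3 nuclei, so 3 syllables.
σ1/σ2 boundary: /rmm/; trying suffixes from longest down, /m/ is the first permitted one, so coda /rm/ | onset /m/.
σ2/σ3 boundary: /rbr/; trying suffixes from longest down, /br/ is the first permitted one, so coda /r/ | onset /br/.
Result: brorm.mer.brot.
Mapping each syllable to C/V: /brorm/ → CCVCC, /mer/ → CVC, /brot/ → CCVC.

CCVCC.CVC.CCVC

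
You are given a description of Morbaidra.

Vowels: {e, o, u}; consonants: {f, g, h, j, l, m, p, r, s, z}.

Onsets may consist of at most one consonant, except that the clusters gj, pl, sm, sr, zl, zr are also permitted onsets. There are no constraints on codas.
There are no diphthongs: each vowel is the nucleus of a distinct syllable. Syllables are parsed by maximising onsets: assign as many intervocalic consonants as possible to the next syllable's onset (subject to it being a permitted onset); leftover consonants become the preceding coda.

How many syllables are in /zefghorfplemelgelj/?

Nuclei (vowels): e, o, e, e, e → 5 syllables.

5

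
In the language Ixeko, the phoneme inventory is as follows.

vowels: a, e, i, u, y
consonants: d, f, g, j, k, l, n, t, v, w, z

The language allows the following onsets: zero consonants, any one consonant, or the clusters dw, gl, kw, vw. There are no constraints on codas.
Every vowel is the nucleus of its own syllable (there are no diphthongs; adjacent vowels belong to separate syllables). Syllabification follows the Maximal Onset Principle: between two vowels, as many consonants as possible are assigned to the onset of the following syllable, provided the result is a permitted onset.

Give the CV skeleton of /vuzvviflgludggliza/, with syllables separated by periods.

CVCC.CVCC.CCVCC.CCV.CV

Vowels present: u, i, u, i, a; each is a nucleus, giving 5 syllables.
/u…i/ gap (V1→V2): /zvv/; trying suffixes from longest down, /v/ is the first permitted one, so coda /zv/ | onset /v/.
/i…u/ gap (V2→V3): /flgl/ — longest licit onset from the right is /gl/, leaving /fl/ as coda.
/u…i/ gap (V3→V4): /dggl/ — longest licit onset from the right is /gl/, leaving /dg/ as coda.
/i…a/ gap (V4→V5): /z/ is a single consonant, so it becomes the next onset.
So the parse is vuzv.vifl.gludg.gli.za.
Mapping each syllable to C/V: /vuzv/ → CVCC, /vifl/ → CVCC, /gludg/ → CCVCC, /gli/ → CCV, /za/ → CV.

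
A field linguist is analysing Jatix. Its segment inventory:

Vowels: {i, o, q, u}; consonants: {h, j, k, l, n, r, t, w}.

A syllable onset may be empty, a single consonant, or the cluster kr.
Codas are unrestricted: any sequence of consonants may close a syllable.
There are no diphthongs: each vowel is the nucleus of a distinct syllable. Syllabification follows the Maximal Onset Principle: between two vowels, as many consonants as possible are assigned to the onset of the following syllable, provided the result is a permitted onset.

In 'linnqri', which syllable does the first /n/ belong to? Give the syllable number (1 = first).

1

The vowels are i, q, i — 3 nuclei, so 3 syllables.
σ1/σ2 boundary: /nn/; trying suffixes from longest down, /n/ is the first permitted one, so coda /n/ | onset /n/.
σ2/σ3 boundary: /r/ → onset of the next syllable (single consonants are always licit onsets).
Result: lin.nq.ri.
The first /n/ is in the coda of syllable 1 (/lin/).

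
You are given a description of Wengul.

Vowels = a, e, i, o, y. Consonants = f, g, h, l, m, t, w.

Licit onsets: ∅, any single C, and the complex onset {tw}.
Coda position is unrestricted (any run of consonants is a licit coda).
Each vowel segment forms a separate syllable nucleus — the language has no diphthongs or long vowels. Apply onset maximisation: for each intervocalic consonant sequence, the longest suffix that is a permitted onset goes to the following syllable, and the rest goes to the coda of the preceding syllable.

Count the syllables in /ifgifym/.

3

Nuclei (vowels): i, i, y → 3 syllables.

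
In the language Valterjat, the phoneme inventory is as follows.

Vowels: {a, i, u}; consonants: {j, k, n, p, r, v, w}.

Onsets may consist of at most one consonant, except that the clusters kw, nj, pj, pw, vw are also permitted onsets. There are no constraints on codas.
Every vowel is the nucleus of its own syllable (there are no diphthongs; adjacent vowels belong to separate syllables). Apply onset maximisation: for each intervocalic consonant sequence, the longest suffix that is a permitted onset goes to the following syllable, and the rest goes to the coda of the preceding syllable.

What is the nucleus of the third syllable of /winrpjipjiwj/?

Nuclei (vowels): i, i, i → 3 syllables.
The third nucleus (vowel 3 from the left) is /i/.

i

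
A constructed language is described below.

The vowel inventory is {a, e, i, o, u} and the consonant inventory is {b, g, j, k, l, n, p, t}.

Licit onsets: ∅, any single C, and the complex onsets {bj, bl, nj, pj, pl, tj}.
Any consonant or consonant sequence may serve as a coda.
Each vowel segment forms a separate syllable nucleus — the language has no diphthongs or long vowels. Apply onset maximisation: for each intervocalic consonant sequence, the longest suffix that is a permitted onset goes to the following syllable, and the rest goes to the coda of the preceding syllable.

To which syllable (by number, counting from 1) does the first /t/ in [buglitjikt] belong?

Vowels present: u, i, i; each is a nucleus, giving 3 syllables.
σ1/σ2 boundary: cluster /gl/ — the longest permitted-onset suffix is /l/; onset = /l/, preceding coda = /g/.
σ2/σ3 boundary: cluster /tj/ — /tj/ is itself a permitted onset, so the whole cluster goes right; preceding coda = ∅.
Result: bug.li.tjikt.
The first /t/ is in the onset of syllable 3 (/tjikt/).

3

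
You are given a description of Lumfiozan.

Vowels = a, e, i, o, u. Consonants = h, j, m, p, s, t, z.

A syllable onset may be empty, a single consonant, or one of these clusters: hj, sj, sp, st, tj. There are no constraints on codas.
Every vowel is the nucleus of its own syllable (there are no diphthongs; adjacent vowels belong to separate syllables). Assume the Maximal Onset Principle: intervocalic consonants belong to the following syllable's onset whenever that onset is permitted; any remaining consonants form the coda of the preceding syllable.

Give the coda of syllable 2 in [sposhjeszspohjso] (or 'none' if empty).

sz

Nuclei (vowels): o, e, o, o → 4 syllables.
/o…e/ gap (V1→V2): /shj/ — longest licit onset from the right is /hj/, leaving /s/ as coda.
/e…o/ gap (V2→V3): /szsp/; trying suffixes from longest down, /sp/ is the first permitted one, so coda /sz/ | onset /sp/.
/o…o/ gap (V3→V4): /hjs/ — longest licit onset from the right is /s/, leaving /hj/ as coda.
Result: spos.hjesz.spohj.so.
Syllable 2 is /hjesz/: onset /hj/, nucleus /e/, coda /sz/.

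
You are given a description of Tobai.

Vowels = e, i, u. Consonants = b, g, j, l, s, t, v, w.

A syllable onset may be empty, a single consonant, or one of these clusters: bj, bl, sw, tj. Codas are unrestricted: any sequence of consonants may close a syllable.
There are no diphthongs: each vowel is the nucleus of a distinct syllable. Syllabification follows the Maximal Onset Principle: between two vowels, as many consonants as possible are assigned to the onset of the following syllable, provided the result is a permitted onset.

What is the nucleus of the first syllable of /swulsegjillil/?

u

The vowels are u, e, i, i — 4 nuclei, so 4 syllables.
The first nucleus (vowel 1 from the left) is /u/.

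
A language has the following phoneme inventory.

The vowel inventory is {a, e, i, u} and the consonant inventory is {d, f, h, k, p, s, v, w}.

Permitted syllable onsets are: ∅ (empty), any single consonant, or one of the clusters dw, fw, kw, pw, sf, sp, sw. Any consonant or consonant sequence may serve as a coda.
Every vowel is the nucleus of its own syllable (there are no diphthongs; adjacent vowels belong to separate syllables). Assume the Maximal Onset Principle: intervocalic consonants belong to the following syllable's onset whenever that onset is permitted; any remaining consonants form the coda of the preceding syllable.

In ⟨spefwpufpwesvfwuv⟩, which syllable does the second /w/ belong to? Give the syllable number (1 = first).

3

The vowels are e, u, e, u — 4 nuclei, so 4 syllables.
V1 /e/ – V2 /u/: /fwp/ — longest licit onset from the right is /p/, leaving /fw/ as coda.
V2 /u/ – V3 /e/: /fpw/ — longest licit onset from the right is /pw/, leaving /f/ as coda.
V3 /e/ – V4 /u/: cluster /svfw/ — the longest permitted-onset suffix is /fw/; onset = /fw/, preceding coda = /sv/.
Result: spefw.puf.pwesv.fwuv.
The second /w/ is in the onset of syllable 3 (/pwesv/).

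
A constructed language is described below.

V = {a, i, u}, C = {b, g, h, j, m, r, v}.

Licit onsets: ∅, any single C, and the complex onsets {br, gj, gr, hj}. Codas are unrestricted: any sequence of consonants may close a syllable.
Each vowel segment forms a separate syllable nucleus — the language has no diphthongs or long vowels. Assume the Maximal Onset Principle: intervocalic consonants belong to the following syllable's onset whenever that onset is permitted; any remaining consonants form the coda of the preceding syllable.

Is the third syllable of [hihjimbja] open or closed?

Vowels present: i, i, a; each is a nucleus, giving 3 syllables.
σ1/σ2 boundary: /hj/ is a licit onset in full, so it all attaches to the next syllable.
σ2/σ3 boundary: /mbj/; trying suffixes from longest down, /j/ is the first permitted one, so coda /mb/ | onset /j/.
Result: hi.hjimb.ja.
Syllable 3 is /ja/; it ends in its nucleus with no coda, so it is open.

open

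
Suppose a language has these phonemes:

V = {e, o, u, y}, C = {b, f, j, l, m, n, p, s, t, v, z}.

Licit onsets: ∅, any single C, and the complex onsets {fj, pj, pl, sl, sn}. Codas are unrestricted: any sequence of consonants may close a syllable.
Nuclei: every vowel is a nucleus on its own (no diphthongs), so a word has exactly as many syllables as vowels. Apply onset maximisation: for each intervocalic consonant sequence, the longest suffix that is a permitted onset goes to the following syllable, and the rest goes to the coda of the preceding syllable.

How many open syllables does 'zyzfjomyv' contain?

Vowels present: y, o, y; each is a nucleus, giving 3 syllables.
/y…o/ gap (V1→V2): /zfj/ — longest licit onset from the right is /fj/, leaving /z/ as coda.
/o…y/ gap (V2→V3): /m/ → onset of the next syllable (single consonants are always licit onsets).
Result: zyz.fjo.myv.
Classifying each syllable: /zyz/ (closed), /fjo/ (open), /myv/ (closed).
Open syllables: 1.

1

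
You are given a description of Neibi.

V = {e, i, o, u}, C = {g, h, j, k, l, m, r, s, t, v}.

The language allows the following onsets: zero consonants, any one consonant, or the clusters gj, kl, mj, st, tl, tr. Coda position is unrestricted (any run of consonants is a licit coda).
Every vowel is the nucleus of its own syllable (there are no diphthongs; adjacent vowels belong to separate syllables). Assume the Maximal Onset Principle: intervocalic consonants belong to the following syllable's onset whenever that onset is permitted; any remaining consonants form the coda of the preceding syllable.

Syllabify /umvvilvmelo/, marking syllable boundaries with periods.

Nuclei (vowels): u, i, e, o → 4 syllables.
/u…i/ gap (V1→V2): /mvv/; trying suffixes from longest down, /v/ is the first permitted one, so coda /mv/ | onset /v/.
/i…e/ gap (V2→V3): /lvm/ splits as /lv/ + /m/ (/m/ is the longest suffix that is a licit onset).
/e…o/ gap (V3→V4): just /l/ — single C goes to the following onset.

umv.vilv.me.lo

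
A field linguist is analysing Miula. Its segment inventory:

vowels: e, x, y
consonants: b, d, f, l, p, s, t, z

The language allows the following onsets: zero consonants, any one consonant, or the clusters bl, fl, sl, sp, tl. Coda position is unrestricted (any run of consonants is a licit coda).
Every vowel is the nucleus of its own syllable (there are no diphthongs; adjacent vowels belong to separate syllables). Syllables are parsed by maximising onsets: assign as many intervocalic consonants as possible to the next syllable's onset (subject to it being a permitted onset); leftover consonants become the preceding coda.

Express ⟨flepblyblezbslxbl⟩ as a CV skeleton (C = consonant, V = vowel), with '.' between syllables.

CCVC.CCV.CCVCC.CCVCC

Nuclei (vowels): e, y, e, x → 4 syllables.
V1 /e/ – V2 /y/: /pbl/ — longest licit onset from the right is /bl/, leaving /p/ as coda.
V2 /y/ – V3 /e/: /bl/ is a licit onset in full, so it all attaches to the next syllable.
V3 /e/ – V4 /x/: cluster /zbsl/ — the longest permitted-onset suffix is /sl/; onset = /sl/, preceding coda = /zb/.
Putting it together: flep.bly.blezb.slxbl.
Mapping each syllable to C/V: /flep/ → CCVC, /bly/ → CCV, /blezb/ → CCVCC, /slxbl/ → CCVCC.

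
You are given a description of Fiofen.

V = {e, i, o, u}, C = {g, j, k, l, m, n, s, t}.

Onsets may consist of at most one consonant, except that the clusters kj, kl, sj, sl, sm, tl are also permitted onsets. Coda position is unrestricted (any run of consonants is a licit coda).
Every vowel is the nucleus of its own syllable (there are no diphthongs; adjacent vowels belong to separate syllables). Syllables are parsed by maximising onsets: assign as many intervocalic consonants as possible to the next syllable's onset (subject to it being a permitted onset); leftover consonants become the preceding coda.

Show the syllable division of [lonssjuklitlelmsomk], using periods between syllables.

lons.sju.kli.tlelm.somk

Nuclei (vowels): o, u, i, e, o → 5 syllables.
V1 /o/ – V2 /u/: cluster /nssj/ — the longest permitted-onset suffix is /sj/; onset = /sj/, preceding coda = /ns/.
V2 /u/ – V3 /i/: /kl/ is a licit onset in full, so it all attaches to the next syllable.
V3 /i/ – V4 /e/: /tl/ — entire cluster is a permitted onset → onset /tl/, coda ∅.
V4 /e/ – V5 /o/: /lms/ — longest licit onset from the right is /s/, leaving /lm/ as coda.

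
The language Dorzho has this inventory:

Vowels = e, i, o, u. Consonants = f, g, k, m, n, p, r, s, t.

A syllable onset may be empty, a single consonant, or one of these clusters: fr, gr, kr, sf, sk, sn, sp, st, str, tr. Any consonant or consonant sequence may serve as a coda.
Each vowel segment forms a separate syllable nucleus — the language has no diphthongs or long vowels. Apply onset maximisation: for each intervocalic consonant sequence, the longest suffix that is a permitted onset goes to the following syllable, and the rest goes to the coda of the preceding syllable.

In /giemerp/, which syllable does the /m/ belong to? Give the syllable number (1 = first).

Nuclei (vowels): i, e, e → 3 syllables.
σ1/σ2 boundary: no consonants, so the boundary falls immediately after /i/.
σ2/σ3 boundary: /m/ is a single consonant, so it becomes the next onset.
So the parse is gi.e.merp.
The /m/ is in the onset of syllable 3 (/merp/).

3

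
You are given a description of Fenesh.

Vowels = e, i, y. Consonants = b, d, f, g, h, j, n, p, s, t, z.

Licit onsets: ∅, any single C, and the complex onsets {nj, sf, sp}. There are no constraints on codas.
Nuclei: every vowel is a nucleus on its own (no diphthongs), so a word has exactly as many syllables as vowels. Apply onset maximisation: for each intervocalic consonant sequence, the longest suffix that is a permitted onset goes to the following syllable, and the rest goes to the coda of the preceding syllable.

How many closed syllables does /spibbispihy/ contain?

1

The vowels are i, i, i, y — 4 nuclei, so 4 syllables.
Between /i/ (V1) and /i/ (V2): /bb/ splits as /b/ + /b/ (/b/ is the longest suffix that is a licit onset).
Between /i/ (V2) and /i/ (V3): /sp/ — entire cluster is a permitted onset → onset /sp/, coda ∅.
Between /i/ (V3) and /y/ (V4): /h/ → onset of the next syllable (single consonants are always licit onsets).
So the parse is spib.bi.spi.hy.
Classifying each syllable: /spib/ (closed), /bi/ (open), /spi/ (open), /hy/ (open).
Closed syllables: 1.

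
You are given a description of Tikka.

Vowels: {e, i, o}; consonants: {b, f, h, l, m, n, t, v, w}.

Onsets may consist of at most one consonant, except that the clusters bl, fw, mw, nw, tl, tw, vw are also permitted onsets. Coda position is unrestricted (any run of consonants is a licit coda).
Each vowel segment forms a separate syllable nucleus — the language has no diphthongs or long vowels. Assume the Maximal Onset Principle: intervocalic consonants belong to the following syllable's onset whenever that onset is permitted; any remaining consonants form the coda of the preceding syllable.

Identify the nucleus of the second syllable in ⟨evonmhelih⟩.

Vowels present: e, o, e, i; each is a nucleus, giving 4 syllables.
The second nucleus (vowel 2 from the left) is /o/.

o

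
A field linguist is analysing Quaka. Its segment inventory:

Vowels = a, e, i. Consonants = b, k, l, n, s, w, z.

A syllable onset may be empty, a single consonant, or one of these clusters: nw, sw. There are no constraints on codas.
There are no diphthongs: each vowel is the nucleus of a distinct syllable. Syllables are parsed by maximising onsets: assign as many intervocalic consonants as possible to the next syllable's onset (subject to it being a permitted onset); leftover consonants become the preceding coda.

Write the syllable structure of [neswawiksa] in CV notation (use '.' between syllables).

CV.CCV.CVC.CV

The vowels are e, a, i, a — 4 nuclei, so 4 syllables.
σ1/σ2 boundary: cluster /sw/ — /sw/ is itself a permitted onset, so the whole cluster goes right; preceding coda = ∅.
σ2/σ3 boundary: just /w/ — single C goes to the following onset.
σ3/σ4 boundary: /ks/; trying suffixes from longest down, /s/ is the first permitted one, so coda /k/ | onset /s/.
Result: ne.swa.wik.sa.
Mapping each syllable to C/V: /ne/ → CV, /swa/ → CCV, /wik/ → CVC, /sa/ → CV.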